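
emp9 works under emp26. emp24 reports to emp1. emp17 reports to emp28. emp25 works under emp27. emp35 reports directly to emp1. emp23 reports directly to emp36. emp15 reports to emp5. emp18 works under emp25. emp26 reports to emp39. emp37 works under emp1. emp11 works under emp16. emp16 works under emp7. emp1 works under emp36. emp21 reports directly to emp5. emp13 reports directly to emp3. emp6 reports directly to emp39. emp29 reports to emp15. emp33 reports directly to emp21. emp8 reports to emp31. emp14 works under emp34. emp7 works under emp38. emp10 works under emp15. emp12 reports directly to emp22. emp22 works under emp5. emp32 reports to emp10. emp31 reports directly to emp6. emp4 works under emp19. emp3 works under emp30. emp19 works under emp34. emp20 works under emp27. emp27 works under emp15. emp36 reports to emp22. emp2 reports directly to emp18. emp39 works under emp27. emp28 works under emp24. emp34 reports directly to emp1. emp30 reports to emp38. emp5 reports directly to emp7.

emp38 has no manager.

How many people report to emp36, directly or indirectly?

11

emp36 directly manages emp1, emp23. Under emp1: emp35, emp37, emp24, emp28, emp17, emp34, emp14, emp19, emp4 (9). emp23 has no reports. So emp36's organization is 2 direct reports plus everyone under them: 10 + 1 = 11.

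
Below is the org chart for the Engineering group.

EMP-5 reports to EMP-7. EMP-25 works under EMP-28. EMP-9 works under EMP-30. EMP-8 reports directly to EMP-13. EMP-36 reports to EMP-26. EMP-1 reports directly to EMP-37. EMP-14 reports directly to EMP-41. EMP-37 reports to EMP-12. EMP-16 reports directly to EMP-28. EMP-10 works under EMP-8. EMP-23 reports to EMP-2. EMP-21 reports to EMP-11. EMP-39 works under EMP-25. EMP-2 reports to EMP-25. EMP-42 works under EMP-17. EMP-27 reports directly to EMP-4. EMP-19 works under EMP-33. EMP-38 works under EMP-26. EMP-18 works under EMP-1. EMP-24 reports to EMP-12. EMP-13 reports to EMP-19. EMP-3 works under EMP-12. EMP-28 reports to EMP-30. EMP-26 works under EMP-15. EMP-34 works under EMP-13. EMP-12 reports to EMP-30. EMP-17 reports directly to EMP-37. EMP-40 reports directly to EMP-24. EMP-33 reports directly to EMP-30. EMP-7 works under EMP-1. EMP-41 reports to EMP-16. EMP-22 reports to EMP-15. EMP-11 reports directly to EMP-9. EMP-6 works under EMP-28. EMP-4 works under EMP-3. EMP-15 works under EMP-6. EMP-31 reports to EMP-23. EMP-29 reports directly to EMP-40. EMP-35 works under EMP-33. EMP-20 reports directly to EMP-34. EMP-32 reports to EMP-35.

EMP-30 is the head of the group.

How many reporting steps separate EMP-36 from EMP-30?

5

Chain from EMP-36 up to EMP-30: EMP-36 → EMP-26 → EMP-15 → EMP-6 → EMP-28 → EMP-30. That is 5 steps up, so EMP-36 is 5 levels below EMP-30.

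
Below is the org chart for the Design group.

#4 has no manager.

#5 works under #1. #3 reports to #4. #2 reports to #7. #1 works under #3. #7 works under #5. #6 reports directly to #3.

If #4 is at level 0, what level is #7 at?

4

Chain from #7 up to #4: #7 → #5 → #1 → #3 → #4. That is 4 steps up, so #7 is 4 levels below #4.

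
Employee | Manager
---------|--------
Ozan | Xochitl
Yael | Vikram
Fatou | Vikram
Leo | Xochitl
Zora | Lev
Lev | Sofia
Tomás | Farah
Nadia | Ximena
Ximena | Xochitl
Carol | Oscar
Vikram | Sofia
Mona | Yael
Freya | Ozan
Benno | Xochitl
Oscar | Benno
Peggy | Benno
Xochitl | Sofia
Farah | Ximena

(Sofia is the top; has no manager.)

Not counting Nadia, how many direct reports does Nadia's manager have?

1

Nadia reports to Ximena. Ximena's other direct reports are Farah — 1 peer.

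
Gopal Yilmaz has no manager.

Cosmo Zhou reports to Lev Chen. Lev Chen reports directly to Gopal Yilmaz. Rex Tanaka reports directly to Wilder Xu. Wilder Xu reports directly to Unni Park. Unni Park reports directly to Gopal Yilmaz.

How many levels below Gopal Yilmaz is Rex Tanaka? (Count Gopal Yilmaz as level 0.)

3

Chain from Rex Tanaka up to Gopal Yilmaz: Rex Tanaka → Wilder Xu → Unni Park → Gopal Yilmaz. That is 3 steps up, so Rex Tanaka is 3 levels below Gopal Yilmaz.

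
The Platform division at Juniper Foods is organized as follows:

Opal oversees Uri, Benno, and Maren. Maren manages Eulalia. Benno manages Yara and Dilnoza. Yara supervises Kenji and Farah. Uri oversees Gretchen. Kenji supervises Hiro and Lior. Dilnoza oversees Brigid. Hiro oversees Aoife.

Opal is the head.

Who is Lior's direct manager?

Lior reports directly to Kenji.

Kenji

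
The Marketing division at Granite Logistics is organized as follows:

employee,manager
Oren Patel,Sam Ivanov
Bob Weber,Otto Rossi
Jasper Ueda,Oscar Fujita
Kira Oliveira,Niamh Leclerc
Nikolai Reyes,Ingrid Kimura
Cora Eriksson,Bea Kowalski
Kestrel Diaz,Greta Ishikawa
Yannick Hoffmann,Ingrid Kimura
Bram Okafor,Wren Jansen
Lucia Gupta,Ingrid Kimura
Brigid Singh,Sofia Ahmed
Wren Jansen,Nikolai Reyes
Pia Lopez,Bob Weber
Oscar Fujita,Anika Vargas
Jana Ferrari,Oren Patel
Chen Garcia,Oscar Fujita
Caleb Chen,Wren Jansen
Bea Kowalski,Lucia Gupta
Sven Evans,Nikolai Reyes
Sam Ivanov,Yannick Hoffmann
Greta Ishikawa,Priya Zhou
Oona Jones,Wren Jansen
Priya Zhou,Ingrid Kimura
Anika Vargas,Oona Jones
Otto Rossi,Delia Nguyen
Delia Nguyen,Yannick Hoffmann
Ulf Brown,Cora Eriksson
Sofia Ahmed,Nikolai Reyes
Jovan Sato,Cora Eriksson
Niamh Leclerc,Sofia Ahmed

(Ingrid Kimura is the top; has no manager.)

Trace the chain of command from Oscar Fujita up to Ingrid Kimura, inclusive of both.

Oscar Fujita reports to Anika Vargas. Anika Vargas reports to Oona Jones. Oona Jones reports to Wren Jansen. Wren Jansen reports to Nikolai Reyes. Nikolai Reyes reports to Ingrid Kimura. Ingrid Kimura is at the top.

Oscar Fujita -> Anika Vargas -> Oona Jones -> Wren Jansen -> Nikolai Reyes -> Ingrid Kimura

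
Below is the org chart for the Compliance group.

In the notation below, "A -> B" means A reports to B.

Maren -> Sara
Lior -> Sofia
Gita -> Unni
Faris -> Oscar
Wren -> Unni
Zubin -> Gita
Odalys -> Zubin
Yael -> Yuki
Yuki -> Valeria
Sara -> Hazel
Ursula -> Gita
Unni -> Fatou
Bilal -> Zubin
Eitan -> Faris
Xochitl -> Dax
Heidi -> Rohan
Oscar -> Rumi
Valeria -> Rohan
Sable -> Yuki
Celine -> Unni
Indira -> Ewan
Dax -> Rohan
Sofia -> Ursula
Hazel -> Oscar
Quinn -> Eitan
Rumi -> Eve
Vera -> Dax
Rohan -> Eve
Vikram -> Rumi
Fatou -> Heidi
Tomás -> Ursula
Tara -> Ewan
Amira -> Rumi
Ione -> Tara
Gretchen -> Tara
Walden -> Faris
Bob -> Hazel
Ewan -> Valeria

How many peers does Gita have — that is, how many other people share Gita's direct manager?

2

Gita reports to Unni. Unni's other direct reports are Celine, Wren — 2 peers.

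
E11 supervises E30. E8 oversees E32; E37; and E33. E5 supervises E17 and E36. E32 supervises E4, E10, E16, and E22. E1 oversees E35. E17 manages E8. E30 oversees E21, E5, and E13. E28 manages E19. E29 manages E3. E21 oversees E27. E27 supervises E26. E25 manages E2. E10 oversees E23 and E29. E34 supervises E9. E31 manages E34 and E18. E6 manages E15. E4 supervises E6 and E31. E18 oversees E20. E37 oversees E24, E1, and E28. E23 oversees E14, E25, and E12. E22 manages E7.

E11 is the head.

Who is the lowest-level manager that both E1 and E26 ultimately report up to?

E30

E1's chain of managers is E37, E8, E17, E5, E30, E11. E26's chain of managers is E27, E21, E30, E11. The first manager that appears in both chains is E30.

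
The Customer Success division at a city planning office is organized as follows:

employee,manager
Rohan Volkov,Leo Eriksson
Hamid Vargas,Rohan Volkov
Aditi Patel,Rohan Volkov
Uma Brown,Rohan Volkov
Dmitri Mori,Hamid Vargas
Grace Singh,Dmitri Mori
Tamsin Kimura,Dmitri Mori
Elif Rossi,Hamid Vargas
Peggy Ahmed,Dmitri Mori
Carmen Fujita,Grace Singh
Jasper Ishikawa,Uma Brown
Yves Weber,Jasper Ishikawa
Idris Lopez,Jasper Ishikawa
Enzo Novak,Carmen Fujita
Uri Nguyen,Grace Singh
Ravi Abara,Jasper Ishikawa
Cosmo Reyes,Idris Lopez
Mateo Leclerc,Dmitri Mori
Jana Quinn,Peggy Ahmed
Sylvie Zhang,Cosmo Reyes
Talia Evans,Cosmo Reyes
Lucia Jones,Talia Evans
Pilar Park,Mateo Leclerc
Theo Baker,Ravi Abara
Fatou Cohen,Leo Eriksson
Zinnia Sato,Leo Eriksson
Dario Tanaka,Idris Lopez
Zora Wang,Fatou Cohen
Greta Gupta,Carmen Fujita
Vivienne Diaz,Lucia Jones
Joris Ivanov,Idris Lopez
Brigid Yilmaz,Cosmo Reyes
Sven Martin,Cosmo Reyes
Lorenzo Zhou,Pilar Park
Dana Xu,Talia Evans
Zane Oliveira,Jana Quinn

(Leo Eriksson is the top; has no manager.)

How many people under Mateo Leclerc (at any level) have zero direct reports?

1

The only person in Mateo Leclerc's organization with no one reporting to them is Lorenzo Zhou. That is 1.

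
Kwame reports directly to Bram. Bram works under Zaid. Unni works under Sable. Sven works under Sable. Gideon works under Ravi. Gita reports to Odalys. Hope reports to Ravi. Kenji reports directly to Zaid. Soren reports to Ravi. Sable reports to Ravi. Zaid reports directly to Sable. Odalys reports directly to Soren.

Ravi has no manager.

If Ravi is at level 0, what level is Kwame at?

4

Chain from Kwame up to Ravi: Kwame → Bram → Zaid → Sable → Ravi. That is 4 steps up, so Kwame is 4 levels below Ravi.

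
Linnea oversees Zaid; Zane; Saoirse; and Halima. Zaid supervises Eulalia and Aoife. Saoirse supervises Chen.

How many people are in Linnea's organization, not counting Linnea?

7

Linnea directly manages Halima, Zaid, Saoirse, Zane. Halima has no reports. Under Zaid: Aoife, Eulalia (2). Under Saoirse: Chen (1). Zane has no reports. So Linnea's organization is 4 direct reports plus everyone under them: 1 + 3 + 2 + 1 = 7.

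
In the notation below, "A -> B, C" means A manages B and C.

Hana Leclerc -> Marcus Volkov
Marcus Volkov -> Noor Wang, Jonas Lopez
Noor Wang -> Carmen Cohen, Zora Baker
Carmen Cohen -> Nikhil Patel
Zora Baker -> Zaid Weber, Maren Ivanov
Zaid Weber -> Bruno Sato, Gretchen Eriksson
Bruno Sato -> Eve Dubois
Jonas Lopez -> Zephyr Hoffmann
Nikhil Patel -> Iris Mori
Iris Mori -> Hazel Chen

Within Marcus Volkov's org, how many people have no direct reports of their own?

The people in Marcus Volkov's organization with no one reporting to them are Zephyr Hoffmann, Maren Ivanov, Gretchen Eriksson, Eve Dubois, Hazel Chen. That is 5.

5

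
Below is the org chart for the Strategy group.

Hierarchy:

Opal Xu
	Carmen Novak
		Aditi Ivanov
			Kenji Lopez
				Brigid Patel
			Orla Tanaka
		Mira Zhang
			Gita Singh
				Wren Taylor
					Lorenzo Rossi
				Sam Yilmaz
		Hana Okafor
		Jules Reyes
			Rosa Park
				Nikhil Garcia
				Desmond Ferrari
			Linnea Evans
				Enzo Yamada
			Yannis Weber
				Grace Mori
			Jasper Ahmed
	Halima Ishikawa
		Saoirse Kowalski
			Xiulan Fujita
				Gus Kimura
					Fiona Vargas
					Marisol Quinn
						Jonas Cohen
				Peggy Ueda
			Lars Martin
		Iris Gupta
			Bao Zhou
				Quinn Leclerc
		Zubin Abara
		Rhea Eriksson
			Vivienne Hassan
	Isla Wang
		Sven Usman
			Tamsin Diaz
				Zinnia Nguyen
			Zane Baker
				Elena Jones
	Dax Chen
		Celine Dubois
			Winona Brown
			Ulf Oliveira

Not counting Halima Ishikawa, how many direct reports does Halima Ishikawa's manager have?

Halima Ishikawa reports to Opal Xu. Opal Xu's other direct reports are Carmen Novak, Isla Wang, Dax Chen — 3 peers.

3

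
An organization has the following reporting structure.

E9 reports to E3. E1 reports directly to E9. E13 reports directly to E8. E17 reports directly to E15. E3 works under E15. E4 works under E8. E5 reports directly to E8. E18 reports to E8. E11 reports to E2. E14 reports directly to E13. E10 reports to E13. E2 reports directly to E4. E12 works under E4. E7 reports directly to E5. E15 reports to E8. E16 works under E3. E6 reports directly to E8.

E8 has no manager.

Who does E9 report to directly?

E3

E9 reports directly to E3.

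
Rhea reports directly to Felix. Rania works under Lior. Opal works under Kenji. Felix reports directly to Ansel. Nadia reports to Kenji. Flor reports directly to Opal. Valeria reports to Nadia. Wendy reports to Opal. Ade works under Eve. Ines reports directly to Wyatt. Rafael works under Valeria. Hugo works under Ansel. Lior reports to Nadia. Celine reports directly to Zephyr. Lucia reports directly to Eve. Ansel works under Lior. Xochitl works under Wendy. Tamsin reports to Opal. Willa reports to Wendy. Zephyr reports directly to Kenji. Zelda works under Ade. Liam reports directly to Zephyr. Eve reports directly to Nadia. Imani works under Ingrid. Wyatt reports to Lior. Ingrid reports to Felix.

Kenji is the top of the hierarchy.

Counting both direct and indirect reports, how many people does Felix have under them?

3

Felix directly manages Ingrid, Rhea. Under Ingrid: Imani (1). Rhea has no reports. So Felix's organization is 2 direct reports plus everyone under them: 2 + 1 = 3.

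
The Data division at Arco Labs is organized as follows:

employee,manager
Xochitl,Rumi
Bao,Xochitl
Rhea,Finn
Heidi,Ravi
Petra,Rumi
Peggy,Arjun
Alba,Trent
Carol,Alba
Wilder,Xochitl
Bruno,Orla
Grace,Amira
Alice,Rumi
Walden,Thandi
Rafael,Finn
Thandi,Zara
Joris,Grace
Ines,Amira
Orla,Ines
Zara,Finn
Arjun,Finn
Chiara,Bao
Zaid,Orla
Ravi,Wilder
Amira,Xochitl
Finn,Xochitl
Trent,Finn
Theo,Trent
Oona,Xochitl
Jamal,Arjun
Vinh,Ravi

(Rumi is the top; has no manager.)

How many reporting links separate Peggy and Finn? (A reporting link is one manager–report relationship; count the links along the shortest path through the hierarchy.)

Peggy is in Finn's organization: the chain from Peggy up to Finn is Peggy → Arjun → Finn, which is 2 links.

2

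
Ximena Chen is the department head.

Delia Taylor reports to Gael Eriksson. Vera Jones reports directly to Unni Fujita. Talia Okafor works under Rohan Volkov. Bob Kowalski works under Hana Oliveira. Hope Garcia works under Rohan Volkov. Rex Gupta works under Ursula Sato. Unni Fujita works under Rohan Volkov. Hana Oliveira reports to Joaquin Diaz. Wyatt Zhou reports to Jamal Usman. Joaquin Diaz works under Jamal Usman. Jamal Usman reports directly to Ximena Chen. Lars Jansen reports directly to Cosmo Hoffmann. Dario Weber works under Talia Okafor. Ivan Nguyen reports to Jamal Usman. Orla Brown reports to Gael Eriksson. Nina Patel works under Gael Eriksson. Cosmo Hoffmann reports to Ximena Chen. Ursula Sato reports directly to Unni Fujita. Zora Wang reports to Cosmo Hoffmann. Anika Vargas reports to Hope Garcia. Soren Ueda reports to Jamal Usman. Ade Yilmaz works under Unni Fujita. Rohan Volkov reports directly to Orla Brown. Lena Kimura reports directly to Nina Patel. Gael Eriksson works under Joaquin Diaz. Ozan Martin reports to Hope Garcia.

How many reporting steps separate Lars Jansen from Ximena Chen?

Chain from Lars Jansen up to Ximena Chen: Lars Jansen → Cosmo Hoffmann → Ximena Chen. That is 2 steps up, so Lars Jansen is 2 levels below Ximena Chen.

2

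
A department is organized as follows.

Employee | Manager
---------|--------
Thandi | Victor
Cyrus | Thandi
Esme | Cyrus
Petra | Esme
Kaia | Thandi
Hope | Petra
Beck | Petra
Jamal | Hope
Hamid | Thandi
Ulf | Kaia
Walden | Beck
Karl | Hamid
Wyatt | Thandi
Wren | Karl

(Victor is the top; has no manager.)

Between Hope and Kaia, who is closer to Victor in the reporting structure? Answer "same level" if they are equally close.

Kaia

Hope is 5 levels below Victor; Kaia is 2. Kaia is higher.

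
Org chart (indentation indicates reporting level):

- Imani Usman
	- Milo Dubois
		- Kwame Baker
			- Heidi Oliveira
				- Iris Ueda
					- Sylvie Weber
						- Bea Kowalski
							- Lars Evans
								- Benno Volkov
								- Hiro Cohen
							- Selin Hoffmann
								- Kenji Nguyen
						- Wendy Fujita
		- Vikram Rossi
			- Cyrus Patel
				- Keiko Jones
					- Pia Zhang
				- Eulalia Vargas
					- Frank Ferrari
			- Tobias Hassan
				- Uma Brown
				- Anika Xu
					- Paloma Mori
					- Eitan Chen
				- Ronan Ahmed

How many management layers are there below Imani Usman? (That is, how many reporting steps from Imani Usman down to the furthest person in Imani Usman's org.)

The longest chain under Imani Usman runs Imani Usman → Milo Dubois → Kwame Baker → Heidi Oliveira → Iris Ueda → Sylvie Weber → Bea Kowalski → Selin Hoffmann → Kenji Nguyen, which is 8 levels below Imani Usman.

8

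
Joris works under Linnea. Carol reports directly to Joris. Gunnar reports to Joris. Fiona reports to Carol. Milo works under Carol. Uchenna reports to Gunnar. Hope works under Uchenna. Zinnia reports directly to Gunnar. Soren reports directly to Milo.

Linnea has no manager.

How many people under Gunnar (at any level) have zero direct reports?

2

The people in Gunnar's organization with no one reporting to them are Zinnia, Hope. That is 2.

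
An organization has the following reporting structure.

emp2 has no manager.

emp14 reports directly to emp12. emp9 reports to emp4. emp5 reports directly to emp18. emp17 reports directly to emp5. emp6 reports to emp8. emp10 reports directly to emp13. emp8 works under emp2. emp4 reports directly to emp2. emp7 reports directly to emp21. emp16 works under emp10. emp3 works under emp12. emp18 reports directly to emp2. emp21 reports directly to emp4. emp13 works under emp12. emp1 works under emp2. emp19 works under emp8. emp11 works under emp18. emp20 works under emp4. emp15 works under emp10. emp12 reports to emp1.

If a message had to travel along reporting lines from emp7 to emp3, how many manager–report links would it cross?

emp7 is 3 levels below emp2, and emp3 is 3 levels below emp2 (their lowest common manager). The shortest path runs up from emp7 to emp2 and back down to emp3: 3 + 3 = 6 links.

6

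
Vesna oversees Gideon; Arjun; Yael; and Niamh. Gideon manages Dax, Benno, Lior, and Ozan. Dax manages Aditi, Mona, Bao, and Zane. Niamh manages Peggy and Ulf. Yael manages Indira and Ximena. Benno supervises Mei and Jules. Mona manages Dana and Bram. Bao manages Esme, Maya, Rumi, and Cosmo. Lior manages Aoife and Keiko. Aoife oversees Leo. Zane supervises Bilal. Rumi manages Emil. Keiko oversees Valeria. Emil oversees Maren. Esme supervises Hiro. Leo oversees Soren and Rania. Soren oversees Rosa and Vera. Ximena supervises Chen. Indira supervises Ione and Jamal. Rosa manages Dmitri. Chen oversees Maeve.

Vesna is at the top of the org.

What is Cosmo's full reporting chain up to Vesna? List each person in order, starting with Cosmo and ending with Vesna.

Cosmo -> Bao -> Dax -> Gideon -> Vesna

Cosmo reports to Bao. Bao reports to Dax. Dax reports to Gideon. Gideon reports to Vesna. Vesna is at the top.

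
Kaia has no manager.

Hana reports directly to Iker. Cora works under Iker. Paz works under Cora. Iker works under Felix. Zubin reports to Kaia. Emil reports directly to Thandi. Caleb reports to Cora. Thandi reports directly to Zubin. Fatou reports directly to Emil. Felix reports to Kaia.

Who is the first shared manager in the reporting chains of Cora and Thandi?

Cora's chain of managers is Iker, Felix, Kaia. Thandi's chain of managers is Zubin, Kaia. The first manager that appears in both chains is Kaia.

Kaia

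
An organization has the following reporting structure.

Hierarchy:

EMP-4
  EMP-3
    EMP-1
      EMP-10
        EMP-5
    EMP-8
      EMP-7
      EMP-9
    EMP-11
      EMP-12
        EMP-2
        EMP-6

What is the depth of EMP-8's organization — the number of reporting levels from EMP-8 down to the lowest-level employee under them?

1

The longest chain under EMP-8 runs EMP-8 → EMP-9, which is 1 level below EMP-8.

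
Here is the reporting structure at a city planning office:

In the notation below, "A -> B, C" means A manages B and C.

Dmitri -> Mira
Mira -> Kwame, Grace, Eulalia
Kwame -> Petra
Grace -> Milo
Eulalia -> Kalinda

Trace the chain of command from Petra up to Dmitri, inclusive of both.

Petra reports to Kwame. Kwame reports to Mira. Mira reports to Dmitri. Dmitri is at the top.

Petra -> Kwame -> Mira -> Dmitri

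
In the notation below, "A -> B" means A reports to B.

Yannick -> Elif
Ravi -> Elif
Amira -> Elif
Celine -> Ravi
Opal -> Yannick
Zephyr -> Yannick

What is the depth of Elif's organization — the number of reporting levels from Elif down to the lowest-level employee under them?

The longest chain under Elif runs Elif → Ravi → Celine, which is 2 levels below Elif.

2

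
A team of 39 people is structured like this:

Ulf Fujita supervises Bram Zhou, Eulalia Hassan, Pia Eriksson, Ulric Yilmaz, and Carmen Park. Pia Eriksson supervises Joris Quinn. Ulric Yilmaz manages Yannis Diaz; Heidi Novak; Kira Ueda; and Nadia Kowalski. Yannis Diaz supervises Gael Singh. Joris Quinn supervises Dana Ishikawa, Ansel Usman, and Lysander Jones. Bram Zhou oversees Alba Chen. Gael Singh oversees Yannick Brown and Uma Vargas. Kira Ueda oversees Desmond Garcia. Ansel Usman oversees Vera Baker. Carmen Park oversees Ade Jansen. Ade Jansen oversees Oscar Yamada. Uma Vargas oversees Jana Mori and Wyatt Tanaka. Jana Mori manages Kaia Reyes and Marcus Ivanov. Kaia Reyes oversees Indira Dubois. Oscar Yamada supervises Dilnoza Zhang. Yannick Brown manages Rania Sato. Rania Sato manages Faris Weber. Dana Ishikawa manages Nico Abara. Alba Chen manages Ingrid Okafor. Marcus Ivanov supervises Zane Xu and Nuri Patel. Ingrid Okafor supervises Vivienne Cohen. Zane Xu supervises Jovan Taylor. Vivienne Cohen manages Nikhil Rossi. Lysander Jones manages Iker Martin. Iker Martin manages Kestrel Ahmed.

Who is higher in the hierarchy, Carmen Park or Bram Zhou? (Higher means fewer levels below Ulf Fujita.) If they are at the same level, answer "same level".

Both Carmen Park and Bram Zhou are 1 level below Ulf Fujita.

same level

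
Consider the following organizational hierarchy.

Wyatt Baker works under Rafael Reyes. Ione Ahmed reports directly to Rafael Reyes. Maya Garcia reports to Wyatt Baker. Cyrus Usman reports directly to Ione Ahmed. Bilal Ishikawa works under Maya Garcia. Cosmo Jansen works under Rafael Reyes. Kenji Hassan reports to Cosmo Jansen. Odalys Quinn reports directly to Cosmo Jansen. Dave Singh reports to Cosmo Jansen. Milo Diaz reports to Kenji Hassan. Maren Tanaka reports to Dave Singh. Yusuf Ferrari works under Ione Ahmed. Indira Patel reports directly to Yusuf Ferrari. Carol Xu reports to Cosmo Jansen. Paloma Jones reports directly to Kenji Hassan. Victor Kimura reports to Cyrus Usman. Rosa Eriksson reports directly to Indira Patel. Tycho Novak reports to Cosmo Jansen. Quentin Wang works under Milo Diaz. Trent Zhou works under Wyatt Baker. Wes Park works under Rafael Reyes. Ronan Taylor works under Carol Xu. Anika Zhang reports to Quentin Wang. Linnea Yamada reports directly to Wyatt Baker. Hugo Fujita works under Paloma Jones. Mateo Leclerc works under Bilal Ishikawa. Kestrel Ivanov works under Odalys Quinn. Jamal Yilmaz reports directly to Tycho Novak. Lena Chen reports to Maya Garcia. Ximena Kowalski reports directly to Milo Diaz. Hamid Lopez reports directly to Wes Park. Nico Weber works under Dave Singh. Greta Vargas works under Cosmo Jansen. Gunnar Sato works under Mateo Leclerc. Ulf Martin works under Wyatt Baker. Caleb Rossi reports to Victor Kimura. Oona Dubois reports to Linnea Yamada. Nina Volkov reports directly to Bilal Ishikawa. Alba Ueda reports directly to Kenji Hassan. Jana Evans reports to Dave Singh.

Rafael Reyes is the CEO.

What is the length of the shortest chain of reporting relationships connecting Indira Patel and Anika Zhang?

8

Indira Patel is 3 levels below Rafael Reyes, and Anika Zhang is 5 levels below Rafael Reyes (their lowest common manager). The shortest path runs up from Indira Patel to Rafael Reyes and back down to Anika Zhang: 3 + 5 = 8 links.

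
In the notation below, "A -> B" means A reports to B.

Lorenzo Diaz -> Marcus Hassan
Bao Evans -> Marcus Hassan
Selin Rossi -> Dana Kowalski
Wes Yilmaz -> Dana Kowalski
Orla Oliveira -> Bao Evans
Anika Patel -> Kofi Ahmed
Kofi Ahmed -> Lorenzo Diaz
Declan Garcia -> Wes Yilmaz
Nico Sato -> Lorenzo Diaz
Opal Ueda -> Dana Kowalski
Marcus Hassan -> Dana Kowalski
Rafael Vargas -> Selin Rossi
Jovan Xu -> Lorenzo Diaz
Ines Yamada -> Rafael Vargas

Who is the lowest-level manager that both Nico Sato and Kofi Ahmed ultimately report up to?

Lorenzo Diaz

Nico Sato's chain of managers is Lorenzo Diaz, Marcus Hassan, Dana Kowalski. Kofi Ahmed's chain of managers is Lorenzo Diaz, Marcus Hassan, Dana Kowalski. The first manager that appears in both chains is Lorenzo Diaz.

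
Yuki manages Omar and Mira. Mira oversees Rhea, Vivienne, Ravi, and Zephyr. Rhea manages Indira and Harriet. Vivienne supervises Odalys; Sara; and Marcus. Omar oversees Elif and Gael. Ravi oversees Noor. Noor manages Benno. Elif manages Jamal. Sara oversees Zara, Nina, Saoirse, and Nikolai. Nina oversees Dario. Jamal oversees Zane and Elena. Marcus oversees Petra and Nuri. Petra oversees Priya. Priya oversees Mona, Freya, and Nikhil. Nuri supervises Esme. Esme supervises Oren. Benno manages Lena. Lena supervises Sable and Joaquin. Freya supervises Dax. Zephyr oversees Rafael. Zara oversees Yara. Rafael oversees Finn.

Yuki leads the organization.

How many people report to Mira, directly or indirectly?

Mira directly manages Rhea, Vivienne, Ravi, Zephyr. Under Rhea: Harriet, Indira (2). Under Vivienne: Marcus, Nuri, Esme, Oren, Petra, Priya, Nikhil, Freya, Dax, Mona, Sara, Zara, Yara, Saoirse, Nikolai, Nina, Dario, Odalys (18). Under Ravi: Noor, Benno, Lena, Joaquin, Sable (5). Under Zephyr: Rafael, Finn (2). So Mira's organization is 4 direct reports plus everyone under them: 3 + 19 + 6 + 3 = 31.

31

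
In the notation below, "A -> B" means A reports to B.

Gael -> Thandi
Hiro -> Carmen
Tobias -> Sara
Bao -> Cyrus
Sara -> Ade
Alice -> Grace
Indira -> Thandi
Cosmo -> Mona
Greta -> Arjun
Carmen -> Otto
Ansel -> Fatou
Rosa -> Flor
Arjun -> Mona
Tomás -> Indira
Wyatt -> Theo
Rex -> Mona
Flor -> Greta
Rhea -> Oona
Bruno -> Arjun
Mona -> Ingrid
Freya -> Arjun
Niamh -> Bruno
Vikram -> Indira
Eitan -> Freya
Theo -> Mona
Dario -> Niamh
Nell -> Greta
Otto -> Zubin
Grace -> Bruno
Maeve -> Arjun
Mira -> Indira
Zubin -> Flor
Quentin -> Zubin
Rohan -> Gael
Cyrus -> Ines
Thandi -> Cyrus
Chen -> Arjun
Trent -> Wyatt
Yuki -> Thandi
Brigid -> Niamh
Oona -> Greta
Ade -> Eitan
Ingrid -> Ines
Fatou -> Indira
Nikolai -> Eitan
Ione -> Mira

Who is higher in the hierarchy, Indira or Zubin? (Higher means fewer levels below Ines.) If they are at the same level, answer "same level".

Indira

Indira is 3 levels below Ines; Zubin is 6. Indira is higher.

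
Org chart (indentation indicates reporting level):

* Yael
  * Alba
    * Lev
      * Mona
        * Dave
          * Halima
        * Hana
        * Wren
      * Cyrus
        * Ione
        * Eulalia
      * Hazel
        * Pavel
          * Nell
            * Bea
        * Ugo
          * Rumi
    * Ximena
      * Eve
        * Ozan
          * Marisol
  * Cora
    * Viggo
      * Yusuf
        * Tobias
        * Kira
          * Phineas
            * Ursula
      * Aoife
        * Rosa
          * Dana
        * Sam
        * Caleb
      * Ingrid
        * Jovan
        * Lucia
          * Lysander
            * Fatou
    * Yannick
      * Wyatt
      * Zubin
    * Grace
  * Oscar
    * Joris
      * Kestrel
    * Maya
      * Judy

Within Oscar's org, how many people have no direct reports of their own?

2

The people in Oscar's organization with no one reporting to them are Judy, Kestrel. That is 2.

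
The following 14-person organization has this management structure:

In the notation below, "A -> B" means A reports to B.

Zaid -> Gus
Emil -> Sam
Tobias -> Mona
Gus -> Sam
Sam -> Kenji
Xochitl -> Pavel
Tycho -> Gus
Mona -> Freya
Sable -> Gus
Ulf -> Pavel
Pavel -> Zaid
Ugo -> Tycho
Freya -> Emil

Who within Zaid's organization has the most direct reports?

Pavel

Direct-report counts within Zaid's organization: Zaid has 1; Pavel has 2. The largest is 2, held by Pavel.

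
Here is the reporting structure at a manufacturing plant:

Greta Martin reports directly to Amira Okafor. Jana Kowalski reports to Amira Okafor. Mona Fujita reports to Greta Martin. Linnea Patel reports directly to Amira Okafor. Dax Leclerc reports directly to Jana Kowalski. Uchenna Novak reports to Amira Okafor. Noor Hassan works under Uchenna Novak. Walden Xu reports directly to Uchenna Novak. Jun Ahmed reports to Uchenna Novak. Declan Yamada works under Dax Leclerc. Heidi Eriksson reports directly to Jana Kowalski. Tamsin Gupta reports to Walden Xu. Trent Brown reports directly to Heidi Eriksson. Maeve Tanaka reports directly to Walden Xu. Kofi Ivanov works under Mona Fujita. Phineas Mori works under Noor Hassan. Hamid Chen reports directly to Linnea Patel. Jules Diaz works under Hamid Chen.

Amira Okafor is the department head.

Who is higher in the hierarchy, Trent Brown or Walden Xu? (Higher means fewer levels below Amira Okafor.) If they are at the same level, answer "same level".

Walden Xu

Trent Brown is 3 levels below Amira Okafor; Walden Xu is 2. Walden Xu is higher.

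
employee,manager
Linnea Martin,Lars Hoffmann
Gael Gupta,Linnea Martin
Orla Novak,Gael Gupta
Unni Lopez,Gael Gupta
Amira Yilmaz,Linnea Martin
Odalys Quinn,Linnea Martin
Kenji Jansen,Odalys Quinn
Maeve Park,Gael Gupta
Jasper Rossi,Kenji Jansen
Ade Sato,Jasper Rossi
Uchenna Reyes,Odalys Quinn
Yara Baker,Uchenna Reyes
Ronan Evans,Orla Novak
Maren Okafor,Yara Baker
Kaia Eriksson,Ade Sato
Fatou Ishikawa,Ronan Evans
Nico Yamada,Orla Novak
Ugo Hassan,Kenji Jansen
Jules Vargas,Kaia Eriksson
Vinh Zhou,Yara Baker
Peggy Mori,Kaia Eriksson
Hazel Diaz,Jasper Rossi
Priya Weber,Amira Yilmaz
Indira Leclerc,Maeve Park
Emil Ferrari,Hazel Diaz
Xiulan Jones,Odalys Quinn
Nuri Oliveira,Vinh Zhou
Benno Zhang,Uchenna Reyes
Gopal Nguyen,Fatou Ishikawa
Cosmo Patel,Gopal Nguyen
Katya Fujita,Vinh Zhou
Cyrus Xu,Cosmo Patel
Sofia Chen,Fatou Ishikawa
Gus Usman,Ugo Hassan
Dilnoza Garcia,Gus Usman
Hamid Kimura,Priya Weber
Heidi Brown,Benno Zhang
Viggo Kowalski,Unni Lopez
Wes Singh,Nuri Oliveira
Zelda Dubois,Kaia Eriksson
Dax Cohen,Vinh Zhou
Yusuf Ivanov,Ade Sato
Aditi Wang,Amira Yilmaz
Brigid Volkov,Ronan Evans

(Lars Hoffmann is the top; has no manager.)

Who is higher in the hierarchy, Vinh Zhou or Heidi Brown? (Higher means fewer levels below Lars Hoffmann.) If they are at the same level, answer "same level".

same level

Both Vinh Zhou and Heidi Brown are 5 levels below Lars Hoffmann.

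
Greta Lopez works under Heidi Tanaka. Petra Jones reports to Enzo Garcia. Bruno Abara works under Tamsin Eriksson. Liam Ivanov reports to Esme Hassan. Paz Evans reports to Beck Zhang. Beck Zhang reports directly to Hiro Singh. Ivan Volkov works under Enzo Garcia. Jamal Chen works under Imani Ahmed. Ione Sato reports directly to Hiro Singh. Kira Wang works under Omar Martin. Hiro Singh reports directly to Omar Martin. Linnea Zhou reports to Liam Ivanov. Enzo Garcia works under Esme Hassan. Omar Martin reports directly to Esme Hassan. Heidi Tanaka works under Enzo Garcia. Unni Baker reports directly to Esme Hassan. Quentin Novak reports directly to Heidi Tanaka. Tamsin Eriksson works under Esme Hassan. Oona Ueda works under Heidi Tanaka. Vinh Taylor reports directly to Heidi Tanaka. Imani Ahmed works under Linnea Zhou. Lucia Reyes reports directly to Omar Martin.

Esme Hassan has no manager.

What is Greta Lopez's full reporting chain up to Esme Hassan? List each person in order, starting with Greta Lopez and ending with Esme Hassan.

Greta Lopez -> Heidi Tanaka -> Enzo Garcia -> Esme Hassan

Greta Lopez reports to Heidi Tanaka. Heidi Tanaka reports to Enzo Garcia. Enzo Garcia reports to Esme Hassan. Esme Hassan is at the top.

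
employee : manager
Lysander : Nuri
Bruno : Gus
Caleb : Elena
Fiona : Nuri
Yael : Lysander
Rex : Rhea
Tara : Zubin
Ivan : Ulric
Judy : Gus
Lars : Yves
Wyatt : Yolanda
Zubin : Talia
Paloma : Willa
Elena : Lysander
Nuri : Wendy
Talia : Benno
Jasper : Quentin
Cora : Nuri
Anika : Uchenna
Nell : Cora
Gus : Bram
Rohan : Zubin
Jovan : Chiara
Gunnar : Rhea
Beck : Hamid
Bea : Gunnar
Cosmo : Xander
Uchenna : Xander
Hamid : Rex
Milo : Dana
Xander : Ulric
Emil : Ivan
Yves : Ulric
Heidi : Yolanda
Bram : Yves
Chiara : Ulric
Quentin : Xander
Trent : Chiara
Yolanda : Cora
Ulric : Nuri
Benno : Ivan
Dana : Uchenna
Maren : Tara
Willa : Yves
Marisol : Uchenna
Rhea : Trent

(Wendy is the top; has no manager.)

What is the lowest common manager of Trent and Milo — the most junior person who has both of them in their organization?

Trent's chain of managers is Chiara, Ulric, Nuri, Wendy. Milo's chain of managers is Dana, Uchenna, Xander, Ulric, Nuri, Wendy. The first manager that appears in both chains is Ulric.

Ulric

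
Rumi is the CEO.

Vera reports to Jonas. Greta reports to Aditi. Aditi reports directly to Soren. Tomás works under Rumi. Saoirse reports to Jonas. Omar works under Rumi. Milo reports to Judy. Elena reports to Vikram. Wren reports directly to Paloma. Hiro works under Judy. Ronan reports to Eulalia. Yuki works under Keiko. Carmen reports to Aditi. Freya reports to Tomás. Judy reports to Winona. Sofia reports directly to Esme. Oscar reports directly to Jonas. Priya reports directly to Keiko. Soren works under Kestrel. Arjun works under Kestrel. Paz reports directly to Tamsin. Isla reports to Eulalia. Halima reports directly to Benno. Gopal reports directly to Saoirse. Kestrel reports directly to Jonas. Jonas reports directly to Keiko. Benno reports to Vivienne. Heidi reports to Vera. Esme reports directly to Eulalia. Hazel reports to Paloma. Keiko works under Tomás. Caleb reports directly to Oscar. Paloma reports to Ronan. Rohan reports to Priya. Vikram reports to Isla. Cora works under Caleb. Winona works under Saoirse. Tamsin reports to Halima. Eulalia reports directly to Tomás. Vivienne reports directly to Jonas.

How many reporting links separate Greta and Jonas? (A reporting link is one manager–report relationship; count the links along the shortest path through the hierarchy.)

Greta is in Jonas's organization: the chain from Greta up to Jonas is Greta → Aditi → Soren → Kestrel → Jonas, which is 4 links.

4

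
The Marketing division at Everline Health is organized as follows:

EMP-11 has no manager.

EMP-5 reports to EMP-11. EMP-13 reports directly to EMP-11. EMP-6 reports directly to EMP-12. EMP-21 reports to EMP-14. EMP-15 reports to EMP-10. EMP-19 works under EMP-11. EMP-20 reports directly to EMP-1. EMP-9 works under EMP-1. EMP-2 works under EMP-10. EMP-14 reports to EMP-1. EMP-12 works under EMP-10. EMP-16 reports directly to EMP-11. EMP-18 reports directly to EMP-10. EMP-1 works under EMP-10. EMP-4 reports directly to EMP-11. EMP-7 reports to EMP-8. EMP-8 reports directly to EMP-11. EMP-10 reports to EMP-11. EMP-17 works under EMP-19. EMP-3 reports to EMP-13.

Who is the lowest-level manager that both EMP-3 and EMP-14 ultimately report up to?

EMP-3's chain of managers is EMP-13, EMP-11. EMP-14's chain of managers is EMP-1, EMP-10, EMP-11. The first manager that appears in both chains is EMP-11.

EMP-11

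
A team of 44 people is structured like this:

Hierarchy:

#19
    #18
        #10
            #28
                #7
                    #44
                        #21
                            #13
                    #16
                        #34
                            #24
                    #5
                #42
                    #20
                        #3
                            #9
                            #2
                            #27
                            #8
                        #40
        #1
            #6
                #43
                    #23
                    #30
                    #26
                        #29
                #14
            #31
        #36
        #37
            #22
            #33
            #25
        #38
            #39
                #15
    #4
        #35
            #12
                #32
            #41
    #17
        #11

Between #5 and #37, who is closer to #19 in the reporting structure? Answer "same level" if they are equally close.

#5 is 5 levels below #19; #37 is 2. #37 is higher.

#37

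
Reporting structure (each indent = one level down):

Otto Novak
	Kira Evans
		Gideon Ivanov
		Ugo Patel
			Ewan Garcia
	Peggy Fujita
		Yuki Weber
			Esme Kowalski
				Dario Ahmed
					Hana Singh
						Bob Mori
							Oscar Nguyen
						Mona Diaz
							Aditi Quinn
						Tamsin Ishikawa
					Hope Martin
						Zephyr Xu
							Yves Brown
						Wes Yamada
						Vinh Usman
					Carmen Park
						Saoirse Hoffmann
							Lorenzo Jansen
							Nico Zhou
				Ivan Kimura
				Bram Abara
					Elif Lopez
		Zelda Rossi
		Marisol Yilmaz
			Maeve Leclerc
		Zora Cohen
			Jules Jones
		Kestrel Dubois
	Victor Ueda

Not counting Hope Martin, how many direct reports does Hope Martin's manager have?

Hope Martin reports to Dario Ahmed. Dario Ahmed's other direct reports are Hana Singh, Carmen Park — 2 peers.

2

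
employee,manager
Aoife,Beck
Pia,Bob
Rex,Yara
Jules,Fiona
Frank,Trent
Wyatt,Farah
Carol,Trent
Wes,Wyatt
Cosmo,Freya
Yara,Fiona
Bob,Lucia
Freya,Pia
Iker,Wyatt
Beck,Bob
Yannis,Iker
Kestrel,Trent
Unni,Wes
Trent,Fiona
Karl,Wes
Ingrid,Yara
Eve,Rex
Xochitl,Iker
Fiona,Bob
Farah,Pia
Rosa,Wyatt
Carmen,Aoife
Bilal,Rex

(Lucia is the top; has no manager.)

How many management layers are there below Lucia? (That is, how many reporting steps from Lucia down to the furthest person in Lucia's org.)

6

The longest chain under Lucia runs Lucia → Bob → Pia → Farah → Wyatt → Wes → Karl, which is 6 levels below Lucia.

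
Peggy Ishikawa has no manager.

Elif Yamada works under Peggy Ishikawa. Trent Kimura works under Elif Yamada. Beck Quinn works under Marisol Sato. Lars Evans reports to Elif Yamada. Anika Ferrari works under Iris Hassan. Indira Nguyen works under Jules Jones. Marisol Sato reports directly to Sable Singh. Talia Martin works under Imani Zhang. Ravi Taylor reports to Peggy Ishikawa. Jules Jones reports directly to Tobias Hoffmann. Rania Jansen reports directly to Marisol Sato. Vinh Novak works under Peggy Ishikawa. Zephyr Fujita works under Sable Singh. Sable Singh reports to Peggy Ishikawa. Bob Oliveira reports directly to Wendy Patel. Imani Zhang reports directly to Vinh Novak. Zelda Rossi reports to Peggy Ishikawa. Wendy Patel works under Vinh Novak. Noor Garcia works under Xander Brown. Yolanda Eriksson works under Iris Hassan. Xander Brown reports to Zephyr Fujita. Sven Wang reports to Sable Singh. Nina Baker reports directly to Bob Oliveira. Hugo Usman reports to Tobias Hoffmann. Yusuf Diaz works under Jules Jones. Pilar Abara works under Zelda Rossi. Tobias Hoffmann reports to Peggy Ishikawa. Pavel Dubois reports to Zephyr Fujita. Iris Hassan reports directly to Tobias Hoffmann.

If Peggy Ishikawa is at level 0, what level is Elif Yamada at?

1

Chain from Elif Yamada up to Peggy Ishikawa: Elif Yamada → Peggy Ishikawa. That is 1 step up, so Elif Yamada is 1 level below Peggy Ishikawa.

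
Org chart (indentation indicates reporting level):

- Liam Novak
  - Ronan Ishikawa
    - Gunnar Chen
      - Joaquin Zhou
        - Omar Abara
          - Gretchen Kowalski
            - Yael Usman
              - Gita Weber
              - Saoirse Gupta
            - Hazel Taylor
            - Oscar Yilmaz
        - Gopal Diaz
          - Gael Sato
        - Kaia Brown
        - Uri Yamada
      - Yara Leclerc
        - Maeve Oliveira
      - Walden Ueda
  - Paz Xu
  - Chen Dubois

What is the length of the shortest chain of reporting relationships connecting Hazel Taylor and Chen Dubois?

7

Hazel Taylor is 6 levels below Liam Novak, and Chen Dubois is 1 level below Liam Novak (their lowest common manager). The shortest path runs up from Hazel Taylor to Liam Novak and back down to Chen Dubois: 6 + 1 = 7 links.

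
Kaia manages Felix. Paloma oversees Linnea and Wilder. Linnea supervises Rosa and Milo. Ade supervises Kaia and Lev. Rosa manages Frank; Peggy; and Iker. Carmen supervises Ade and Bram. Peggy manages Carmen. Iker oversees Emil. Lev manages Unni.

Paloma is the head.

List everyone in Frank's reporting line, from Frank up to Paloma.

Frank -> Rosa -> Linnea -> Paloma

Frank reports to Rosa. Rosa reports to Linnea. Linnea reports to Paloma. Paloma is at the top.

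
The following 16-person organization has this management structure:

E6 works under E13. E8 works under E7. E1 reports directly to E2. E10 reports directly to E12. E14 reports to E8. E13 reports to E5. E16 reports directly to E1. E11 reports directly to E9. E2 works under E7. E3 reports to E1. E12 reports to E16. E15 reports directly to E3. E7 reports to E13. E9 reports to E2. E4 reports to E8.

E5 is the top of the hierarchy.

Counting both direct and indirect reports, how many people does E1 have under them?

5

E1 directly manages E3, E16. Under E3: E15 (1). Under E16: E12, E10 (2). So E1's organization is 2 direct reports plus everyone under them: 2 + 3 = 5.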